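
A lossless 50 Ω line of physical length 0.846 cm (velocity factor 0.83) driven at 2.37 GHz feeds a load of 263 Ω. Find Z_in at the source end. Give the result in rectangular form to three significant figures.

Z_in ≈ 36.2 − j77.8 Ω

λ = v/f = 0.83·c / 2.37 GHz = 0.105 m
βl = 2π·l/λ = 2π × 0.0805 = 29°
tan(βl) = tan(29°) = 0.554
Z_in = Z_0·(Z_L + jZ_0·tanβl)/(Z_0 + jZ_L·tanβl)
     = 50·(263 + j27.7)/(50 + j146)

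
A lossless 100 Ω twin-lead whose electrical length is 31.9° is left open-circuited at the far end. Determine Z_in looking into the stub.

Z_in ≈ −j161 Ω

tan(βl) = 0.622
For an open-circuited stub, Z_in = −jZ_0·cot(βl) = −jZ_0/tan(βl)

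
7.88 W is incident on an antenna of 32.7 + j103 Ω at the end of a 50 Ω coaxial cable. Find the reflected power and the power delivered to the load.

P_reflected ≈ 4.93 W; P_delivered ≈ 2.95 W

|Γ| = |(-17.3 + j103)/(82.7 + j103)| = 0.791
|Γ|² = 0.625
P_refl = |Γ|²·P_inc = 4.93 W, P_del = (1 − |Γ|²)·P_inc = 2.95 W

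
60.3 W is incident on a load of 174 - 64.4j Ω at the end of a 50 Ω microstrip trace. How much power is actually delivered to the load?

P_delivered ≈ 38.6 W

|Γ| = |(124 − j64.4)/(224 − j64.4)| = 0.599
|Γ|² = 0.359
P_refl = |Γ|²·P_inc = 21.7 W, P_del = (1 − |Γ|²)·P_inc = 38.6 W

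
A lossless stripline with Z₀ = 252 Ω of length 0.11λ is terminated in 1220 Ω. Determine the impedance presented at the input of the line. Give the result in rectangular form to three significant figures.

βl = 2π × 0.11 = 39.6°
tan(βl) = tan(39.6°) = 0.827
Z_in = Z_0·(Z_L + jZ_0·tanβl)/(Z_0 + jZ_L·tanβl)
     = 252·(1220 + j208)/(252 + j1010)

Z_in ≈ 121 − j275 Ω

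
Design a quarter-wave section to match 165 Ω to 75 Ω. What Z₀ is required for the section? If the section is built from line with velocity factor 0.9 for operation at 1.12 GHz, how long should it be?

Z_qwt ≈ 111 Ω; length ≈ 6.03 cm

Z_qwt = √(Z_0·R_L) = √(75 × 165) = √12380
λ = 0.9·c/f = 0.241 m, so l = λ/4 = 0.0603 m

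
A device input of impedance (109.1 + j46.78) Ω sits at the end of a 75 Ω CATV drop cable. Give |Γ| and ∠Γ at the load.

Γ ≈ 0.305 ∠ 39.7°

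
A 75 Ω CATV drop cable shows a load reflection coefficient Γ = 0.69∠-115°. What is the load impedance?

Z_L = Z_0·(1 + Γ)/(1 − Γ) = 75·(0.708 − j0.625)/(1.29 + j0.625)

Z_L ≈ 19.1 − j45.6 Ω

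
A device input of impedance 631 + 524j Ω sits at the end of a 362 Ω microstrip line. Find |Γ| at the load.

Γ = (Z_L − Z_0)/(Z_L + Z_0) = (269 + j524)/(993 + j524)
|Γ| = 589/1120

|Γ| ≈ 0.525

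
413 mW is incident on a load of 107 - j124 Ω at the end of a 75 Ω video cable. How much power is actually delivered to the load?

|Γ| = |(32 − j124)/(182 − j124)| = 0.582
|Γ|² = 0.338
P_refl = |Γ|²·P_inc = 140 mW, P_del = (1 − |Γ|²)·P_inc = 273 mW

P_delivered ≈ 273 mW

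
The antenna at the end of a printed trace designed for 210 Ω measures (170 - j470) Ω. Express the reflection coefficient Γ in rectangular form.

Γ ≈ 0.563 − j0.54

Γ = (Z_L − Z_0)/(Z_L + Z_0) = (-40 − j470)/(380 − j470)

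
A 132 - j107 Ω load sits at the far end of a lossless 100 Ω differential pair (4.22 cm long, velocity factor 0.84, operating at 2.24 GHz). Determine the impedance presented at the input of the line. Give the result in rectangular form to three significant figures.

λ = v/f = 0.84·c / 2.24 GHz = 0.113 m
βl = 2π·l/λ = 2π × 0.375 = 135°
tan(βl) = tan(135°) = -0.999
Z_in = Z_0·(Z_L + jZ_0·tanβl)/(Z_0 + jZ_L·tanβl)
     = 100·(132 − j207)/(-6.85 − j132)

Z_in ≈ 151 + j108 Ω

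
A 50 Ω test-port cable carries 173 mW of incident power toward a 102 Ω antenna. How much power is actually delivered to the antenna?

Γ = (102 − 50)/(102 + 50) = 0.342
|Γ|² = 0.117
P_refl = |Γ|²·P_inc = 20.2 mW, P_del = (1 − |Γ|²)·P_inc = 153 mW

P_delivered ≈ 153 mW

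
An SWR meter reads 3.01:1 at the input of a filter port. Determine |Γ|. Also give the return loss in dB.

|Γ| = (S − 1)/(S + 1) = (3.01 − 1)/(3.01 + 1) = 2.01/4.01
RL = −20·log₁₀|Γ| = −20·log₁₀(0.501)

|Γ| ≈ 0.501; return loss ≈ 6 dB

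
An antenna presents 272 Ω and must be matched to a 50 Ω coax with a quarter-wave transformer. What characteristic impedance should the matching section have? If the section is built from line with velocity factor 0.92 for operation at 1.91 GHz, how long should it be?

Z_qwt ≈ 117 Ω; length ≈ 3.61 cm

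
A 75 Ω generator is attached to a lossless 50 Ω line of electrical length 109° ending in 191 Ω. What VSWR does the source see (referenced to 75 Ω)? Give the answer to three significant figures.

VSWR ≈ 5.41

tan(βl) = -2.9
Z_in = Z_0·(Z_L + jZ_0·tanβl)/(Z_0 + jZ_L·tanβl) = 14.5 + j15.9 Ω
Γ_s = (Z_in − Z_s)/(Z_in + Z_s) = (-60.5 + j15.9)/(89.5 + j15.9), |Γ_s| = 0.688
VSWR = (1 + |Γ_s|)/(1 − |Γ_s|)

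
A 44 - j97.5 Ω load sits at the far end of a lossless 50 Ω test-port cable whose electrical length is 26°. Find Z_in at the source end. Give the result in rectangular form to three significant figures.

tan(βl) = tan(26°) = 0.488
Z_in = Z_0·(Z_L + jZ_0·tanβl)/(Z_0 + jZ_L·tanβl)
     = 50·(44 − j73.1)/(97.6 + j21.5)

Z_in ≈ 13.6 − j40.5 Ω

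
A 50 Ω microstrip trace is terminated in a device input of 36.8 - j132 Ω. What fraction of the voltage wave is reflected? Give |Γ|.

Γ = (Z_L − Z_0)/(Z_L + Z_0) = (-13.2 − j132)/(86.8 − j132)
|Γ| = 133/158

|Γ| ≈ 0.84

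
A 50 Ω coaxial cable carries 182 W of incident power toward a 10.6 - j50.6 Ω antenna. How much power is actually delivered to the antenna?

|Γ| = |(-39.4 − j50.6)/(60.6 − j50.6)| = 0.812
|Γ|² = 0.66
P_refl = |Γ|²·P_inc = 120 W, P_del = (1 − |Γ|²)·P_inc = 61.9 W

P_delivered ≈ 61.9 W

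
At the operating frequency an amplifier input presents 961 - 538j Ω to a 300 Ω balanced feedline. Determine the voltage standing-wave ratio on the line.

VSWR ≈ 4.29

Γ = (Z_L − Z_0)/(Z_L + Z_0) = (661 − j538)/(1261 − j538)
|Γ| = 852/1370 = 0.622
VSWR = (1 + |Γ|)/(1 − |Γ|) = 1.62/0.378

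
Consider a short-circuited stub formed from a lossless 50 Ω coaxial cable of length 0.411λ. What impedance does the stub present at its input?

Z_in ≈ −j31.3 Ω

βl = 2π × 0.411 = 148°
tan(βl) = -0.626
For a short-circuited stub, Z_in = jZ_0·tan(βl)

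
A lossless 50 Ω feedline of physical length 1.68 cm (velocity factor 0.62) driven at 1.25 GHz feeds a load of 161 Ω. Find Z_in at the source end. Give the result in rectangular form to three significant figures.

λ = v/f = 0.62·c / 1.25 GHz = 0.149 m
βl = 2π·l/λ = 2π × 0.113 = 40.6°
tan(βl) = tan(40.6°) = 0.858
Z_in = Z_0·(Z_L + jZ_0·tanβl)/(Z_0 + jZ_L·tanβl)
     = 50·(161 + j42.9)/(50 + j138)

Z_in ≈ 32.4 − j46.5 Ω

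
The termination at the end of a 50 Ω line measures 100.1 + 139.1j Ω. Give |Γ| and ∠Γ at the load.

Γ ≈ 0.722 ∠ 27.4°

Γ = (Z_L − Z_0)/(Z_L + Z_0) = (50.1 + j139.1)/(150.1 + j139.1)
|Γ| = 148/205 = 0.722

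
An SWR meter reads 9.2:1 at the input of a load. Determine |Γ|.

|Γ| ≈ 0.804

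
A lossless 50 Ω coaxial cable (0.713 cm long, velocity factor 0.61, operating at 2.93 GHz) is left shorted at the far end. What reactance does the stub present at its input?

X_in ≈ 43.6 Ω (inductive)

λ = v/f = 0.61·c / 2.93 GHz = 0.0625 m
βl = 2π·l/λ = 2π × 0.114 = 41.1°
tan(βl) = 0.872
For a shorted stub, Z_in = jZ_0·tan(βl)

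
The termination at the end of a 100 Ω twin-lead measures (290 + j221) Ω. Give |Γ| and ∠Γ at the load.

Γ ≈ 0.65 ∠ 19.8°

Γ = (Z_L − Z_0)/(Z_L + Z_0) = (190 + j221)/(390 + j221)
|Γ| = 291/448 = 0.65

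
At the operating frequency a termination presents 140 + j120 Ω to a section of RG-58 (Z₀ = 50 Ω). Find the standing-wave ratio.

Γ = (Z_L − Z_0)/(Z_L + Z_0) = (90 + j120)/(190 + j120)
|Γ| = 150/225 = 0.667
VSWR = (1 + |Γ|)/(1 − |Γ|) = 1.67/0.333

VSWR ≈ 5.01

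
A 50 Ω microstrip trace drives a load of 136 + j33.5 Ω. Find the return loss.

RL ≈ 6.23 dB

Γ = (86 + j33.5)/(186 + j33.5), |Γ| = 0.488
RL = −20·log₁₀|Γ| = −20·log₁₀(0.488)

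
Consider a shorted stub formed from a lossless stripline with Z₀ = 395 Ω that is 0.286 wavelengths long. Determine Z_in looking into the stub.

Z_in ≈ −j1720 Ω

βl = 2π × 0.286 = 103°
tan(βl) = -4.35
For a shorted stub, Z_in = jZ_0·tan(βl)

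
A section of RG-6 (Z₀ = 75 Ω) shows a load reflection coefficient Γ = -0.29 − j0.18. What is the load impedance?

Z_L = Z_0·(1 + Γ)/(1 − Γ) = 75·(0.71 − j0.18)/(1.29 + j0.18)

Z_L ≈ 39.1 − j15.9 Ω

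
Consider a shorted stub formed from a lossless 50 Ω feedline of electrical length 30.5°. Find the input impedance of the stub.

Z_in ≈ +j29.5 Ω

tan(βl) = 0.589
For a shorted stub, Z_in = jZ_0·tan(βl)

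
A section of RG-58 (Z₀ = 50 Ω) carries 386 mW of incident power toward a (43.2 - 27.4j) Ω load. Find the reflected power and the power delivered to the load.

P_reflected ≈ 32.6 mW; P_delivered ≈ 353 mW

|Γ| = |(-6.8 − j27.4)/(93.2 − j27.4)| = 0.291
|Γ|² = 0.0845
P_refl = |Γ|²·P_inc = 32.6 mW, P_del = (1 − |Γ|²)·P_inc = 353 mW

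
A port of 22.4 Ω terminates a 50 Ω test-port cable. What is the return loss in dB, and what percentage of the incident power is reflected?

RL ≈ 8.38 dB; 14.5% of incident power reflected

Γ = (22.4 − 50)/(22.4 + 50) = -0.381
RL = −20·log₁₀(0.381) = 8.38 dB
P_refl/P_inc = |Γ|² = 0.145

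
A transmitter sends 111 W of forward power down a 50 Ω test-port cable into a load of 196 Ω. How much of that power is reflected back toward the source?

P_reflected ≈ 39.1 W

Γ = (196 − 50)/(196 + 50) = 0.593
|Γ|² = 0.352
P_refl = |Γ|²·P_inc = 39.1 W, P_del = (1 − |Γ|²)·P_inc = 71.9 W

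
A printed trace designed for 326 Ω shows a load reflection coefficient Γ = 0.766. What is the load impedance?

Z_L = Z_0·(1 + Γ)/(1 − Γ) = 326·(1.77)/(0.234)

Z_L ≈ 2460 Ω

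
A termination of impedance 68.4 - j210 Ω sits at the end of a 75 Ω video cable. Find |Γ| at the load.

Γ = (Z_L − Z_0)/(Z_L + Z_0) = (-6.6 − j210)/(143.4 − j210)
|Γ| = 210/254

|Γ| ≈ 0.826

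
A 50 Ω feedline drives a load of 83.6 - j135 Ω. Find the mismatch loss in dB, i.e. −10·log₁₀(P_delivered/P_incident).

Γ = (33.6 − j135)/(133.6 − j135), |Γ| = 0.732
|Γ|² = 0.537, so P_del/P_inc = 1 − |Γ|² = 0.463
ML = −10·log₁₀(1 − |Γ|²)

mismatch loss ≈ 3.34 dB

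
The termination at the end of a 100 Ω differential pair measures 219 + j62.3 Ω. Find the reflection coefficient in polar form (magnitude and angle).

Γ = (Z_L − Z_0)/(Z_L + Z_0) = (119 + j62.3)/(319 + j62.3)
|Γ| = 134/325 = 0.413

Γ ≈ 0.413 ∠ 16.6°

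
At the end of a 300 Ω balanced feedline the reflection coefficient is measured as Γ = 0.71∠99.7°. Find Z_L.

Z_L ≈ 85.3 + j241 Ω

Z_L = Z_0·(1 + Γ)/(1 − Γ) = 300·(0.88 + j0.7)/(1.12 − j0.7)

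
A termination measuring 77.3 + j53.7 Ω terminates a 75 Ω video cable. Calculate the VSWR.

VSWR ≈ 2

Γ = (Z_L − Z_0)/(Z_L + Z_0) = (2.3 + j53.7)/(152.3 + j53.7)
|Γ| = 53.7/161 = 0.333
VSWR = (1 + |Γ|)/(1 − |Γ|) = 1.33/0.667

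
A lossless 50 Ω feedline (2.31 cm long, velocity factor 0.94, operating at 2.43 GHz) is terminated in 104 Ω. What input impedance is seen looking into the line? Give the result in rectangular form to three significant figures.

λ = v/f = 0.94·c / 2.43 GHz = 0.116 m
βl = 2π·l/λ = 2π × 0.199 = 71.7°
tan(βl) = tan(71.7°) = 3.02
Z_in = Z_0·(Z_L + jZ_0·tanβl)/(Z_0 + jZ_L·tanβl)
     = 50·(104 + j151)/(50 + j314)

Z_in ≈ 26 − j12.4 Ω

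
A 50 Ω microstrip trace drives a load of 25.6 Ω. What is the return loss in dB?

Γ = (25.6 − 50)/(25.6 + 50) = -0.323
RL = −20·log₁₀|Γ| = −20·log₁₀(0.323)

RL ≈ 9.82 dB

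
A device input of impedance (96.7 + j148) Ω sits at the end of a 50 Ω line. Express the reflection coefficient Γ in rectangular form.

Γ = (Z_L − Z_0)/(Z_L + Z_0) = (46.7 + j148)/(146.7 + j148)

Γ ≈ 0.662 + j0.341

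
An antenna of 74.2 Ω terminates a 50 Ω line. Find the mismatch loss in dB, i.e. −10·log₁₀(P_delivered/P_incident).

mismatch loss ≈ 0.168 dB

Γ = (74.2 − 50)/(74.2 + 50) = 0.195
|Γ|² = 0.038, so P_del/P_inc = 1 − |Γ|² = 0.962
ML = −10·log₁₀(1 − |Γ|²)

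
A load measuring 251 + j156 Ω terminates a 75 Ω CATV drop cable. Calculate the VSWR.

VSWR ≈ 4.73

Γ = (Z_L − Z_0)/(Z_L + Z_0) = (176 + j156)/(326 + j156)
|Γ| = 235/361 = 0.651
VSWR = (1 + |Γ|)/(1 − |Γ|) = 1.65/0.349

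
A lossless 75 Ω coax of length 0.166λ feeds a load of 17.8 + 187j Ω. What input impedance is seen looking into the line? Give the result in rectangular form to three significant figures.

Z_in ≈ 6.44 − j95.5 Ω

βl = 2π × 0.166 = 59.8°
tan(βl) = tan(59.8°) = 1.72
Z_in = Z_0·(Z_L + jZ_0·tanβl)/(Z_0 + jZ_L·tanβl)
     = 75·(17.8 + j316)/(-246 + j30.5)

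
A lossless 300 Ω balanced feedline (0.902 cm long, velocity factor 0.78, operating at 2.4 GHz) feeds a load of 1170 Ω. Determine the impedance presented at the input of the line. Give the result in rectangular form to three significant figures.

λ = v/f = 0.78·c / 2.4 GHz = 0.0975 m
βl = 2π·l/λ = 2π × 0.0925 = 33.3°
tan(βl) = tan(33.3°) = 0.657
Z_in = Z_0·(Z_L + jZ_0·tanβl)/(Z_0 + jZ_L·tanβl)
     = 300·(1170 + j197)/(300 + j769)

Z_in ≈ 221 − j370 Ω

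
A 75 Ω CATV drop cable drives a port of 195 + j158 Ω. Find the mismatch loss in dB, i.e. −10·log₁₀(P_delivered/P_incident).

mismatch loss ≈ 2.23 dB

Γ = (120 + j158)/(270 + j158), |Γ| = 0.634
|Γ|² = 0.402, so P_del/P_inc = 1 − |Γ|² = 0.598
ML = −10·log₁₀(1 − |Γ|²)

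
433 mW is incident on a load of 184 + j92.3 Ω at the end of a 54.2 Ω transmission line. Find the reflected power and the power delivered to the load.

P_reflected ≈ 168 mW; P_delivered ≈ 265 mW

|Γ| = |(129.8 + j92.3)/(238.2 + j92.3)| = 0.623
|Γ|² = 0.389
P_refl = |Γ|²·P_inc = 168 mW, P_del = (1 − |Γ|²)·P_inc = 265 mW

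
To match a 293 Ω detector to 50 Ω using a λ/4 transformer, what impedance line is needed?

Z_qwt = √(Z_0·R_L) = √(50 × 293) = √14650

Z_qwt ≈ 121 Ω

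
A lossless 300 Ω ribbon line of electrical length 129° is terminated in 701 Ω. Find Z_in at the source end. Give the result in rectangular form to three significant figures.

Z_in ≈ 190 + j177 Ω

tan(βl) = tan(129°) = -1.23
Z_in = Z_0·(Z_L + jZ_0·tanβl)/(Z_0 + jZ_L·tanβl)
     = 300·(701 − j370)/(300 − j866)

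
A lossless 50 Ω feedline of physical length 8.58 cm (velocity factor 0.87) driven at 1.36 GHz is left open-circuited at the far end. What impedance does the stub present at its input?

λ = v/f = 0.87·c / 1.36 GHz = 0.192 m
βl = 2π·l/λ = 2π × 0.447 = 161°
tan(βl) = -0.345
For an open-circuited stub, Z_in = −jZ_0·cot(βl) = −jZ_0/tan(βl)

Z_in ≈ +j145 Ω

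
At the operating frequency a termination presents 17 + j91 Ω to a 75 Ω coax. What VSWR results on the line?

VSWR ≈ 11

Γ = (Z_L − Z_0)/(Z_L + Z_0) = (-58 + j91)/(92 + j91)
|Γ| = 108/129 = 0.834
VSWR = (1 + |Γ|)/(1 − |Γ|) = 1.83/0.166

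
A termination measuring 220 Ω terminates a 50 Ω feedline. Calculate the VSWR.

For a purely resistive load, VSWR = R_L/Z_0 or Z_0/R_L (whichever > 1) = 220/50

VSWR ≈ 4.4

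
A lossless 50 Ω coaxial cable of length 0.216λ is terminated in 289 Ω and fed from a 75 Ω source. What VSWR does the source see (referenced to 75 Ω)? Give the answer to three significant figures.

βl = 2π × 0.216 = 77.8°
tan(βl) = 4.61
Z_in = Z_0·(Z_L + jZ_0·tanβl)/(Z_0 + jZ_L·tanβl) = 9.04 − j10.5 Ω
Γ_s = (Z_in − Z_s)/(Z_in + Z_s) = (-66 − j10.5)/(84 − j10.5), |Γ_s| = 0.789
VSWR = (1 + |Γ_s|)/(1 − |Γ_s|)

VSWR ≈ 8.46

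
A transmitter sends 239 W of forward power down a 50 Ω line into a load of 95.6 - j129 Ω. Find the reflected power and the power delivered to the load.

P_reflected ≈ 118 W; P_delivered ≈ 121 W

|Γ| = |(45.6 − j129)/(145.6 − j129)| = 0.703
|Γ|² = 0.495
P_refl = |Γ|²·P_inc = 118 W, P_del = (1 − |Γ|²)·P_inc = 121 W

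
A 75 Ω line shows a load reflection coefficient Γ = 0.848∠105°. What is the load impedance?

Z_L ≈ 9.76 + j56.9 Ω

Z_L = Z_0·(1 + Γ)/(1 − Γ) = 75·(0.781 + j0.819)/(1.22 − j0.819)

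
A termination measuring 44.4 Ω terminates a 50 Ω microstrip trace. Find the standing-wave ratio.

VSWR ≈ 1.13

For a purely resistive load, VSWR = R_L/Z_0 or Z_0/R_L (whichever > 1) = 50/44.4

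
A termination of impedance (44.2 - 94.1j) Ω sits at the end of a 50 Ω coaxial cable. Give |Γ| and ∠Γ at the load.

Γ ≈ 0.708 ∠ -48.6°

Γ = (Z_L − Z_0)/(Z_L + Z_0) = (-5.8 − j94.1)/(94.2 − j94.1)
|Γ| = 94.3/133 = 0.708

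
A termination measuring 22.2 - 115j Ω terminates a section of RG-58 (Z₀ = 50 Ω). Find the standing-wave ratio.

VSWR ≈ 14.5

Γ = (Z_L − Z_0)/(Z_L + Z_0) = (-27.8 − j115)/(72.2 − j115)
|Γ| = 118/136 = 0.871
VSWR = (1 + |Γ|)/(1 − |Γ|) = 1.87/0.129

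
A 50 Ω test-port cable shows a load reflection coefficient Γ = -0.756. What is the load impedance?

Z_L ≈ 6.95 Ω

Z_L = Z_0·(1 + Γ)/(1 − Γ) = 50·(0.244)/(1.76)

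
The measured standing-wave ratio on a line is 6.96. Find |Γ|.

|Γ| = (S − 1)/(S + 1) = (6.96 − 1)/(6.96 + 1) = 5.96/7.96

|Γ| ≈ 0.749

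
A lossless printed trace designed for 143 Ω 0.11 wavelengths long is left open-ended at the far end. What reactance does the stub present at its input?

βl = 2π × 0.11 = 39.6°
tan(βl) = 0.827
For an open-ended stub, Z_in = −jZ_0·cot(βl) = −jZ_0/tan(βl)

X_in ≈ -173 Ω (capacitive)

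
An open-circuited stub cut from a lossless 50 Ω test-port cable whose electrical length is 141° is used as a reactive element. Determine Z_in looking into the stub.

Z_in ≈ +j61.7 Ω

tan(βl) = -0.81
For an open-circuited stub, Z_in = −jZ_0·cot(βl) = −jZ_0/tan(βl)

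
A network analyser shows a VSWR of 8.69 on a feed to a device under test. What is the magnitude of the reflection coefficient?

|Γ| ≈ 0.794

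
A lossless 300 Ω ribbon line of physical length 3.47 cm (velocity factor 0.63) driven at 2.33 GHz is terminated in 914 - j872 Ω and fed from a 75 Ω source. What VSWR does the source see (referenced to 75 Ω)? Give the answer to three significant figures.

VSWR ≈ 22.2

λ = v/f = 0.63·c / 2.33 GHz = 0.0811 m
βl = 2π·l/λ = 2π × 0.428 = 154°
tan(βl) = -0.488
Z_in = Z_0·(Z_L + jZ_0·tanβl)/(Z_0 + jZ_L·tanβl) = 475 + j749 Ω
Γ_s = (Z_in − Z_s)/(Z_in + Z_s) = (400 + j749)/(550 + j749), |Γ_s| = 0.914
VSWR = (1 + |Γ_s|)/(1 − |Γ_s|)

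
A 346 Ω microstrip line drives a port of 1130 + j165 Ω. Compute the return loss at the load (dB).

RL ≈ 5.36 dB

Γ = (784 + j165)/(1476 + j165), |Γ| = 0.539
RL = −20·log₁₀|Γ| = −20·log₁₀(0.539)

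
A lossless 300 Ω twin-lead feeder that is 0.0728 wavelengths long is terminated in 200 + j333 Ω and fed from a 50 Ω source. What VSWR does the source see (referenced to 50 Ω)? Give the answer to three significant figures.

βl = 2π × 0.0728 = 26.2°
tan(βl) = 0.492
Z_in = Z_0·(Z_L + jZ_0·tanβl)/(Z_0 + jZ_L·tanβl) = 793 + j486 Ω
Γ_s = (Z_in − Z_s)/(Z_in + Z_s) = (743 + j486)/(843 + j486), |Γ_s| = 0.912
VSWR = (1 + |Γ_s|)/(1 − |Γ_s|)

VSWR ≈ 21.8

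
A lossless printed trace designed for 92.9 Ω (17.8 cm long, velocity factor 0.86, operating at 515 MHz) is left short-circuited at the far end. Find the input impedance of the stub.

λ = v/f = 0.86·c / 515 MHz = 0.501 m
βl = 2π·l/λ = 2π × 0.355 = 128°
tan(βl) = -1.28
For a short-circuited stub, Z_in = jZ_0·tan(βl)

Z_in ≈ −j119 Ω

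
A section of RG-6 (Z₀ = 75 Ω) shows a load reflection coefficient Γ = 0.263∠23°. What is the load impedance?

Z_L = Z_0·(1 + Γ)/(1 − Γ) = 75·(1.24 + j0.103)/(0.758 − j0.103)

Z_L ≈ 119 + j26.4 Ω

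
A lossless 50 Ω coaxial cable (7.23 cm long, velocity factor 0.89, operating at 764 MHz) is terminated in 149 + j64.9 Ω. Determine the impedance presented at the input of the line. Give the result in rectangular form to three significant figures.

λ = v/f = 0.89·c / 764 MHz = 0.349 m
βl = 2π·l/λ = 2π × 0.207 = 74.5°
tan(βl) = tan(74.5°) = 3.6
Z_in = Z_0·(Z_L + jZ_0·tanβl)/(Z_0 + jZ_L·tanβl)
     = 50·(149 + j245)/(-184 + j536)

Z_in ≈ 16.2 − j19.4 Ω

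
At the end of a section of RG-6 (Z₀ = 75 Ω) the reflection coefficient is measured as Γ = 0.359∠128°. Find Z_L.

Z_L ≈ 41.6 + j27 Ω

Z_L = Z_0·(1 + Γ)/(1 − Γ) = 75·(0.779 + j0.283)/(1.22 − j0.283)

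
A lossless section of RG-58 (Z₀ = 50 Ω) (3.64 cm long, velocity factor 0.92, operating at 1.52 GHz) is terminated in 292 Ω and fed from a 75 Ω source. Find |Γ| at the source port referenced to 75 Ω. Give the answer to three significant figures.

λ = v/f = 0.92·c / 1.52 GHz = 0.182 m
βl = 2π·l/λ = 2π × 0.2 = 72.2°
tan(βl) = 3.11
Z_in = Z_0·(Z_L + jZ_0·tanβl)/(Z_0 + jZ_L·tanβl) = 9.42 − j15.6 Ω
Γ_s = (Z_in − Z_s)/(Z_in + Z_s) = (-65.6 − j15.6)/(84.4 − j15.6), |Γ_s| = 0.785

|Γ| ≈ 0.785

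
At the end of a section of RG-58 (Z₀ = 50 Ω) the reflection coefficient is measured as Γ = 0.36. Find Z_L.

Z_L = Z_0·(1 + Γ)/(1 − Γ) = 50·(1.36)/(0.64)

Z_L ≈ 106 Ω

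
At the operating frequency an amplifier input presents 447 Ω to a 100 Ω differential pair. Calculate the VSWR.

VSWR ≈ 4.47

Γ = (447 − 100)/(447 + 100) = 0.634
VSWR = (1 + 0.634)/(1 − 0.634)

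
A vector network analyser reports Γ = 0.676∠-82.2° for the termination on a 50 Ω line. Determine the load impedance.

Z_L = Z_0·(1 + Γ)/(1 − Γ) = 50·(1.09 − j0.67)/(0.908 + j0.67)

Z_L ≈ 21.3 − j52.6 Ω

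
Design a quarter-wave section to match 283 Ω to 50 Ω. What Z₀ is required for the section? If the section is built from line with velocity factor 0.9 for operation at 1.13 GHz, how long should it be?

Z_qwt = √(Z_0·R_L) = √(50 × 283) = √14150
λ = 0.9·c/f = 0.239 m, so l = λ/4 = 0.0597 m

Z_qwt ≈ 119 Ω; length ≈ 5.97 cm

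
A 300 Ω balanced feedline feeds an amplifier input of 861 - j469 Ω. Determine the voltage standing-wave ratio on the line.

VSWR ≈ 3.81

Γ = (Z_L − Z_0)/(Z_L + Z_0) = (561 − j469)/(1161 − j469)
|Γ| = 731/1250 = 0.584
VSWR = (1 + |Γ|)/(1 − |Γ|) = 1.58/0.416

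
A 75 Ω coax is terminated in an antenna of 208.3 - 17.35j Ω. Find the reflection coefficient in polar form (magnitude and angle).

Γ ≈ 0.474 ∠ -3.91°

Γ = (Z_L − Z_0)/(Z_L + Z_0) = (133.3 − j17.35)/(283.3 − j17.35)
|Γ| = 134/284 = 0.474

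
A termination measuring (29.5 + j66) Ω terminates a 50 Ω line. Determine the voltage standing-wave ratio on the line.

Γ = (Z_L − Z_0)/(Z_L + Z_0) = (-20.5 + j66)/(79.5 + j66)
|Γ| = 69.1/103 = 0.669
VSWR = (1 + |Γ|)/(1 − |Γ|) = 1.67/0.331

VSWR ≈ 5.04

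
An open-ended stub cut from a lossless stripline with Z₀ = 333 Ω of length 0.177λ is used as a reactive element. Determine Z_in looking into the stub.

Z_in ≈ −j164 Ω

βl = 2π × 0.177 = 63.7°
tan(βl) = 2.03
For an open-ended stub, Z_in = −jZ_0·cot(βl) = −jZ_0/tan(βl)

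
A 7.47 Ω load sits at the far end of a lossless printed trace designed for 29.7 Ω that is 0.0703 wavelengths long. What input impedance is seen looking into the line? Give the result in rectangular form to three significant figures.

βl = 2π × 0.0703 = 25.3°
tan(βl) = tan(25.3°) = 0.473
Z_in = Z_0·(Z_L + jZ_0·tanβl)/(Z_0 + jZ_L·tanβl)
     = 29.7·(7.47 + j14)/(29.7 + j3.53)

Z_in ≈ 9.01 + j13 Ω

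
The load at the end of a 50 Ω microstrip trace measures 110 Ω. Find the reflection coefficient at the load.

Γ = 0.375

Γ = (Z_L − Z_0)/(Z_L + Z_0) = (110 − 50)/(110 + 50) = 60/160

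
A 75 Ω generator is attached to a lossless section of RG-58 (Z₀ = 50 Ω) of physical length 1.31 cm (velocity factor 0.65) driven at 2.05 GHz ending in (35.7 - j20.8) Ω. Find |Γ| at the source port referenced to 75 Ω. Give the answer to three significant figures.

|Γ| ≈ 0.448

λ = v/f = 0.65·c / 2.05 GHz = 0.0951 m
βl = 2π·l/λ = 2π × 0.138 = 49.6°
tan(βl) = 1.17
Z_in = Z_0·(Z_L + jZ_0·tanβl)/(Z_0 + jZ_L·tanβl) = 29.1 + j9.08 Ω
Γ_s = (Z_in − Z_s)/(Z_in + Z_s) = (-45.9 + j9.08)/(104 + j9.08), |Γ_s| = 0.448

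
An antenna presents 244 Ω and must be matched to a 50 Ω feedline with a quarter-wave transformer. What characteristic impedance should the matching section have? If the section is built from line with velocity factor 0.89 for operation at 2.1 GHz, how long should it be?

Z_qwt = √(Z_0·R_L) = √(50 × 244) = √12200
λ = 0.89·c/f = 0.127 m, so l = λ/4 = 0.0318 m

Z_qwt ≈ 110 Ω; length ≈ 3.18 cm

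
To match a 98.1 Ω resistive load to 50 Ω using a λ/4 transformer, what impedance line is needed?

Z_qwt ≈ 70 Ω

Z_qwt = √(Z_0·R_L) = √(50 × 98.1) = √4905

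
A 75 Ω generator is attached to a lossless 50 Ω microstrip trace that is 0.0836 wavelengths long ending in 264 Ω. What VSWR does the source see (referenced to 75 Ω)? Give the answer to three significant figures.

VSWR ≈ 4.66

βl = 2π × 0.0836 = 30.1°
tan(βl) = 0.58
Z_in = Z_0·(Z_L + jZ_0·tanβl)/(Z_0 + jZ_L·tanβl) = 34 − j75.1 Ω
Γ_s = (Z_in − Z_s)/(Z_in + Z_s) = (-41 − j75.1)/(109 − j75.1), |Γ_s| = 0.646
VSWR = (1 + |Γ_s|)/(1 − |Γ_s|)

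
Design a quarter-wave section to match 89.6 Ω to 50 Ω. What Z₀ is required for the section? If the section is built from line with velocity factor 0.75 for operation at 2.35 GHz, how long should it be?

Z_qwt = √(Z_0·R_L) = √(50 × 89.6) = √4480
λ = 0.75·c/f = 0.0957 m, so l = λ/4 = 0.0239 m

Z_qwt ≈ 66.9 Ω; length ≈ 2.39 cm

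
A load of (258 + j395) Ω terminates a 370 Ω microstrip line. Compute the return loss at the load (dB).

Γ = (-112 + j395)/(628 + j395), |Γ| = 0.553
RL = −20·log₁₀|Γ| = −20·log₁₀(0.553)

RL ≈ 5.14 dB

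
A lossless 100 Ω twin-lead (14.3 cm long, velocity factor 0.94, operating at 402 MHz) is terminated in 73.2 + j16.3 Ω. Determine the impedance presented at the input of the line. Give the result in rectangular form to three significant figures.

Z_in ≈ 144 − j3.23 Ω

λ = v/f = 0.94·c / 402 MHz = 0.701 m
βl = 2π·l/λ = 2π × 0.204 = 73.4°
tan(βl) = tan(73.4°) = 3.35
Z_in = Z_0·(Z_L + jZ_0·tanβl)/(Z_0 + jZ_L·tanβl)
     = 100·(73.2 + j351)/(45.4 + j245)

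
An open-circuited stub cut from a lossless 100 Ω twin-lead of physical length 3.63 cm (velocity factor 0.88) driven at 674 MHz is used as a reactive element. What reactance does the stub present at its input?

X_in ≈ -152 Ω (capacitive)

λ = v/f = 0.88·c / 674 MHz = 0.392 m
βl = 2π·l/λ = 2π × 0.0927 = 33.4°
tan(βl) = 0.658
For an open-circuited stub, Z_in = −jZ_0·cot(βl) = −jZ_0/tan(βl)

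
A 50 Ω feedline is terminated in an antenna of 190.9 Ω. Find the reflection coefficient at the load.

Γ = 0.585

Γ = (Z_L − Z_0)/(Z_L + Z_0) = (190.9 − 50)/(190.9 + 50) = 140.9/240.9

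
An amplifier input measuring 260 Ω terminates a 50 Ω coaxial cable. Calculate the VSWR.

VSWR ≈ 5.2

Γ = (260 − 50)/(260 + 50) = 0.677
VSWR = (1 + 0.677)/(1 − 0.677)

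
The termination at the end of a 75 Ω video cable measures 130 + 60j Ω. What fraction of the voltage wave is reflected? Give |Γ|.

Γ = (Z_L − Z_0)/(Z_L + Z_0) = (55 + j60)/(205 + j60)
|Γ| = 81.4/214

|Γ| ≈ 0.381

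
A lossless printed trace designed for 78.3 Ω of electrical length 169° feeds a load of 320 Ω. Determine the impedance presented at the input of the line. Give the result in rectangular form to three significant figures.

Z_in ≈ 204 + j147 Ω

tan(βl) = tan(169°) = -0.194
Z_in = Z_0·(Z_L + jZ_0·tanβl)/(Z_0 + jZ_L·tanβl)
     = 78.3·(320 − j15.2)/(78.3 − j62.2)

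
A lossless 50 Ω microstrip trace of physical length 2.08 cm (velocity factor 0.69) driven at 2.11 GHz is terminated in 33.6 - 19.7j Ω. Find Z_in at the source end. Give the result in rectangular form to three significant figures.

λ = v/f = 0.69·c / 2.11 GHz = 0.0981 m
βl = 2π·l/λ = 2π × 0.212 = 76.3°
tan(βl) = tan(76.3°) = 4.11
Z_in = Z_0·(Z_L + jZ_0·tanβl)/(Z_0 + jZ_L·tanβl)
     = 50·(33.6 + j186)/(131 + j138)

Z_in ≈ 41.5 + j27.2 Ω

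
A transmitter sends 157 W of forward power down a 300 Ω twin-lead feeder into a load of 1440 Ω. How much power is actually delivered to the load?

P_delivered ≈ 89.6 W

Γ = (1440 − 300)/(1440 + 300) = 0.655
|Γ|² = 0.429
P_refl = |Γ|²·P_inc = 67.4 W, P_del = (1 − |Γ|²)·P_inc = 89.6 W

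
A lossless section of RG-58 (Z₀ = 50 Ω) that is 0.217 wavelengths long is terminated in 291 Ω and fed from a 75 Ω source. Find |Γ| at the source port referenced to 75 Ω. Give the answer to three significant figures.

βl = 2π × 0.217 = 78.1°
tan(βl) = 4.75
Z_in = Z_0·(Z_L + jZ_0·tanβl)/(Z_0 + jZ_L·tanβl) = 8.96 − j10.2 Ω
Γ_s = (Z_in − Z_s)/(Z_in + Z_s) = (-66 − j10.2)/(84 − j10.2), |Γ_s| = 0.79

|Γ| ≈ 0.79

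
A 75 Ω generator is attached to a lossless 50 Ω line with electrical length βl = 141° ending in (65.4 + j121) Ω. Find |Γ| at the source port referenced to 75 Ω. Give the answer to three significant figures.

tan(βl) = -0.81
Z_in = Z_0·(Z_L + jZ_0·tanβl)/(Z_0 + jZ_L·tanβl) = 11 + j31.1 Ω
Γ_s = (Z_in − Z_s)/(Z_in + Z_s) = (-64 + j31.1)/(86 + j31.1), |Γ_s| = 0.779

|Γ| ≈ 0.779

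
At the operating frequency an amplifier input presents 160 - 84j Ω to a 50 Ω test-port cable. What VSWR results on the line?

Γ = (Z_L − Z_0)/(Z_L + Z_0) = (110 − j84)/(210 − j84)
|Γ| = 138/226 = 0.612
VSWR = (1 + |Γ|)/(1 − |Γ|) = 1.61/0.388

VSWR ≈ 4.15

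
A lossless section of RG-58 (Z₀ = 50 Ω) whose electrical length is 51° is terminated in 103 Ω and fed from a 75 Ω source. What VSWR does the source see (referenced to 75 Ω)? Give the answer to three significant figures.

tan(βl) = 1.23
Z_in = Z_0·(Z_L + jZ_0·tanβl)/(Z_0 + jZ_L·tanβl) = 34.8 − j26.8 Ω
Γ_s = (Z_in − Z_s)/(Z_in + Z_s) = (-40.2 − j26.8)/(110 − j26.8), |Γ_s| = 0.427
VSWR = (1 + |Γ_s|)/(1 − |Γ_s|)

VSWR ≈ 2.49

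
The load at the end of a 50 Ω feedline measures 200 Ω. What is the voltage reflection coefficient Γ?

Γ = 0.6

Γ = (Z_L − Z_0)/(Z_L + Z_0) = (200 − 50)/(200 + 50) = 150/250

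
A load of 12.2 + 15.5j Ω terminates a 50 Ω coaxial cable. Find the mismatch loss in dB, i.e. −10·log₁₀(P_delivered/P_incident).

Γ = (-37.8 + j15.5)/(62.2 + j15.5), |Γ| = 0.637
|Γ|² = 0.406, so P_del/P_inc = 1 − |Γ|² = 0.594
ML = −10·log₁₀(1 − |Γ|²)

mismatch loss ≈ 2.26 dB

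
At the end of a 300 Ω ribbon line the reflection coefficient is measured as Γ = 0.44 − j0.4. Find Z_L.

Z_L ≈ 409 − j507 Ω

Z_L = Z_0·(1 + Γ)/(1 − Γ) = 300·(1.44 − j0.4)/(0.56 + j0.4)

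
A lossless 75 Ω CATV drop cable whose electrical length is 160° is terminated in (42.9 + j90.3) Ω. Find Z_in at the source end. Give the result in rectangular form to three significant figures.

Z_in ≈ 23 + j47.1 Ω

tan(βl) = tan(160°) = -0.364
Z_in = Z_0·(Z_L + jZ_0·tanβl)/(Z_0 + jZ_L·tanβl)
     = 75·(42.9 + j63)/(108 − j15.6)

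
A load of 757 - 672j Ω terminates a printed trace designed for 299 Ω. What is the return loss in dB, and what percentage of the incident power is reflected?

RL ≈ 3.75 dB; 42.2% of incident power reflected

Γ = (458 − j672)/(1056 − j672), |Γ| = 0.65
RL = −20·log₁₀(0.65) = 3.75 dB
P_refl/P_inc = |Γ|² = 0.422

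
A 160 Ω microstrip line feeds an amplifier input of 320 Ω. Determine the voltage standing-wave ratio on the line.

Γ = (320 − 160)/(320 + 160) = 0.333
VSWR = (1 + 0.333)/(1 − 0.333)

VSWR ≈ 2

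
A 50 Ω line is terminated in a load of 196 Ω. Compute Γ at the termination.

Γ = 0.593

Γ = (Z_L − Z_0)/(Z_L + Z_0) = (196 − 50)/(196 + 50) = 146/246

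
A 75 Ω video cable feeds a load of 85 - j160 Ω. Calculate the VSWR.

Γ = (Z_L − Z_0)/(Z_L + Z_0) = (10 − j160)/(160 − j160)
|Γ| = 160/226 = 0.708
VSWR = (1 + |Γ|)/(1 − |Γ|) = 1.71/0.292

VSWR ≈ 5.86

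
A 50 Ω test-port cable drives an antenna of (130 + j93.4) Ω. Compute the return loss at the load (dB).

Γ = (80 + j93.4)/(180 + j93.4), |Γ| = 0.606
RL = −20·log₁₀|Γ| = −20·log₁₀(0.606)

RL ≈ 4.34 dB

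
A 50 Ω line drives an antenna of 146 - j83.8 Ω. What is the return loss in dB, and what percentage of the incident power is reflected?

RL ≈ 4.47 dB; 35.7% of incident power reflected

Γ = (96 − j83.8)/(196 − j83.8), |Γ| = 0.598
RL = −20·log₁₀(0.598) = 4.47 dB
P_refl/P_inc = |Γ|² = 0.357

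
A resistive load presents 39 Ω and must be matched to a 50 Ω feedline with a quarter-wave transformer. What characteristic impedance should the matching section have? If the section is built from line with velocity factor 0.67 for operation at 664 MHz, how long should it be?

Z_qwt ≈ 44.2 Ω; length ≈ 7.57 cm

Z_qwt = √(Z_0·R_L) = √(50 × 39) = √1950
λ = 0.67·c/f = 0.303 m, so l = λ/4 = 0.0757 m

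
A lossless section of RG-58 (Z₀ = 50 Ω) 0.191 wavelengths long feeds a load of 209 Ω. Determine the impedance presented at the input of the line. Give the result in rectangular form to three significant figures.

βl = 2π × 0.191 = 68.8°
tan(βl) = tan(68.8°) = 2.57
Z_in = Z_0·(Z_L + jZ_0·tanβl)/(Z_0 + jZ_L·tanβl)
     = 50·(209 + j129)/(50 + j538)

Z_in ≈ 13.7 − j18.2 Ω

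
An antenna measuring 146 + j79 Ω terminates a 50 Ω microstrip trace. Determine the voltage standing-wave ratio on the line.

VSWR ≈ 3.86

Γ = (Z_L − Z_0)/(Z_L + Z_0) = (96 + j79)/(196 + j79)
|Γ| = 124/211 = 0.588
VSWR = (1 + |Γ|)/(1 − |Γ|) = 1.59/0.412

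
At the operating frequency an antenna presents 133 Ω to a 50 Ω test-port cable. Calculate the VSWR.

For a purely resistive load, VSWR = R_L/Z_0 or Z_0/R_L (whichever > 1) = 133/50

VSWR ≈ 2.66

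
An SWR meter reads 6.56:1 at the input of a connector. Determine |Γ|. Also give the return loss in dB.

|Γ| ≈ 0.735; return loss ≈ 2.67 dB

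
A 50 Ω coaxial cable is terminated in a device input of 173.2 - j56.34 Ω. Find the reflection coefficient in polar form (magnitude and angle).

Γ = (Z_L − Z_0)/(Z_L + Z_0) = (123.2 − j56.34)/(223.2 − j56.34)
|Γ| = 135/230 = 0.588

Γ ≈ 0.588 ∠ -10.4°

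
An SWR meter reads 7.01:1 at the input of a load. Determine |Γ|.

|Γ| ≈ 0.75

|Γ| = (S − 1)/(S + 1) = (7.01 − 1)/(7.01 + 1) = 6.01/8.01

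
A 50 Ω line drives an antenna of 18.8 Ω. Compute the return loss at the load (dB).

RL ≈ 6.87 dB

Γ = (18.8 − 50)/(18.8 + 50) = -0.453
RL = −20·log₁₀|Γ| = −20·log₁₀(0.453)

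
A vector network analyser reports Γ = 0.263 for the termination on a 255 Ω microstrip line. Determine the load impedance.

Z_L ≈ 437 Ω

Z_L = Z_0·(1 + Γ)/(1 − Γ) = 255·(1.26)/(0.737)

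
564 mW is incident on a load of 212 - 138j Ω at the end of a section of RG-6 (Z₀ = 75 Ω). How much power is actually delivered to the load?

P_delivered ≈ 354 mW

|Γ| = |(137 − j138)/(287 − j138)| = 0.611
|Γ|² = 0.373
P_refl = |Γ|²·P_inc = 210 mW, P_del = (1 − |Γ|²)·P_inc = 354 mW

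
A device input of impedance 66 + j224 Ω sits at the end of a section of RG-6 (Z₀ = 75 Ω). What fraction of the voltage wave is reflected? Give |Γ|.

Γ = (Z_L − Z_0)/(Z_L + Z_0) = (-9 + j224)/(141 + j224)
|Γ| = 224/265

|Γ| ≈ 0.847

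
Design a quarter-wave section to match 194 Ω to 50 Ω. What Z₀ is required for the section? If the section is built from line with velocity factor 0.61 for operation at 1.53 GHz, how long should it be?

Z_qwt = √(Z_0·R_L) = √(50 × 194) = √9700
λ = 0.61·c/f = 0.12 m, so l = λ/4 = 0.0299 m

Z_qwt ≈ 98.5 Ω; length ≈ 2.99 cm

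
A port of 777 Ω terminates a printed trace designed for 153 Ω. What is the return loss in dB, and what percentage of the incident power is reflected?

RL ≈ 3.47 dB; 45% of incident power reflected

Γ = (777 − 153)/(777 + 153) = 0.671
RL = −20·log₁₀(0.671) = 3.47 dB
P_refl/P_inc = |Γ|² = 0.45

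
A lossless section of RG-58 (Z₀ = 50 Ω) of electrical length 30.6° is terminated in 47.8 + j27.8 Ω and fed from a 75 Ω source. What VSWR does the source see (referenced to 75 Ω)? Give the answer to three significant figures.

VSWR ≈ 1.24

tan(βl) = 0.591
Z_in = Z_0·(Z_L + jZ_0·tanβl)/(Z_0 + jZ_L·tanβl) = 83.8 + j14.9 Ω
Γ_s = (Z_in − Z_s)/(Z_in + Z_s) = (8.77 + j14.9)/(159 + j14.9), |Γ_s| = 0.108
VSWR = (1 + |Γ_s|)/(1 − |Γ_s|)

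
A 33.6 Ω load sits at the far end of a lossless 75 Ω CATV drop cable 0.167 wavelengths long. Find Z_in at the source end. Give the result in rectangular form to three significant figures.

Z_in ≈ 84.2 + j64.9 Ω

βl = 2π × 0.167 = 60.1°
tan(βl) = tan(60.1°) = 1.74
Z_in = Z_0·(Z_L + jZ_0·tanβl)/(Z_0 + jZ_L·tanβl)
     = 75·(33.6 + j131)/(75 + j58.5)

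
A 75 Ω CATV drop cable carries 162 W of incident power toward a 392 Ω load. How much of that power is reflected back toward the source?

P_reflected ≈ 74.6 W

Γ = (392 − 75)/(392 + 75) = 0.679
|Γ|² = 0.461
P_refl = |Γ|²·P_inc = 74.6 W, P_del = (1 − |Γ|²)·P_inc = 87.4 W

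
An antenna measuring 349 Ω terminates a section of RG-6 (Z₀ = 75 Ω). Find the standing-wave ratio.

For a purely resistive load, VSWR = R_L/Z_0 or Z_0/R_L (whichever > 1) = 349/75

VSWR ≈ 4.65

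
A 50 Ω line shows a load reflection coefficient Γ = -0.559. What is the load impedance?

Z_L = Z_0·(1 + Γ)/(1 − Γ) = 50·(0.441)/(1.56)

Z_L ≈ 14.1 Ω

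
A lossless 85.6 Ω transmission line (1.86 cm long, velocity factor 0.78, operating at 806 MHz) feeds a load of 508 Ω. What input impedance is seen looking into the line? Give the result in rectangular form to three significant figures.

λ = v/f = 0.78·c / 806 MHz = 0.29 m
βl = 2π·l/λ = 2π × 0.0641 = 23.1°
tan(βl) = tan(23.1°) = 0.426
Z_in = Z_0·(Z_L + jZ_0·tanβl)/(Z_0 + jZ_L·tanβl)
     = 85.6·(508 + j36.4)/(85.6 + j216)

Z_in ≈ 81.3 − j169 Ω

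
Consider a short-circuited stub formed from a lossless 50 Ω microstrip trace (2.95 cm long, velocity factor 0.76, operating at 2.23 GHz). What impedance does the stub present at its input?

λ = v/f = 0.76·c / 2.23 GHz = 0.102 m
βl = 2π·l/λ = 2π × 0.289 = 104°
tan(βl) = -4.05
For a short-circuited stub, Z_in = jZ_0·tan(βl)

Z_in ≈ −j202 Ω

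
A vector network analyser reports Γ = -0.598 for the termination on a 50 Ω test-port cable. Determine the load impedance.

Z_L ≈ 12.6 Ω

Z_L = Z_0·(1 + Γ)/(1 − Γ) = 50·(0.402)/(1.6)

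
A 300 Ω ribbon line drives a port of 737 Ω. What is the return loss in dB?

RL ≈ 7.51 dB

Γ = (737 − 300)/(737 + 300) = 0.421
RL = −20·log₁₀|Γ| = −20·log₁₀(0.421)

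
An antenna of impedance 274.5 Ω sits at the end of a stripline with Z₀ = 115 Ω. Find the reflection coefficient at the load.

Γ = 0.409

Γ = (Z_L − Z_0)/(Z_L + Z_0) = (274.5 − 115)/(274.5 + 115) = 159.5/389.5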